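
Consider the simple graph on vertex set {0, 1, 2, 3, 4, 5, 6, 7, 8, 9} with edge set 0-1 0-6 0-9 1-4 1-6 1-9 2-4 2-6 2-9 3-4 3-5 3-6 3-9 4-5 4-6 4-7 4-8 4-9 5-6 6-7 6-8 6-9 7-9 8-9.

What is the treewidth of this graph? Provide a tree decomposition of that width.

Treewidth 3.
One such decomposition:
Bags: B1 = {4, 6, 8, 9}  B2 = {3, 4, 6, 9}  B3 = {2, 4, 6, 9}  B4 = {4, 6, 7, 9}  B5 = {1, 4, 6, 9}  B6 = {0, 1, 6, 9}  B7 = {3, 4, 5, 6}
Tree: B1–B2, B1–B3, B1–B4, B2–B5, B5–B6, B2–B7

Each bag holds 4 vertices, so the decomposition has width 3, which upper-bounds the treewidth. For the lower bound, the 4 vertices {0, 1, 6, 9} are pairwise adjacent, and any tree decomposition puts a clique entirely inside one bag — forcing width ≥ 3. Hence tw(G) = 3 exactly.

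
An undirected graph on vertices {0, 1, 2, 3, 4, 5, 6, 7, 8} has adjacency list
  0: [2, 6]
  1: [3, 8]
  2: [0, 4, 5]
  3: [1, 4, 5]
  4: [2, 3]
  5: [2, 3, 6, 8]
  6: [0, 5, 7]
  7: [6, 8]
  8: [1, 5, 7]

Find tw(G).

A width-3 tree decomposition is:
Bags: B1 = {0, 6, 7, 8}  B2 = {0, 5, 6, 8}  B3 = {0, 2, 5, 8}  B4 = {1, 2, 5, 8}  B5 = {1, 2, 3, 5}  B6 = {1, 2, 3, 4}
Tree: B1–B2, B2–B3, B3–B4, B4–B5, B5–B6
Each bag holds 4 vertices, so the decomposition has width 3, which upper-bounds the treewidth. For the lower bound: the 4 vertex sets {0,6,7}, {8}, {5}, {1,2,3,4} are disjoint, each induces a connected subgraph, and every pair is joined by at least one edge of G. Contracting each set to a single vertex therefore yields K_{4} as a minor, and since treewidth is minor-monotone, tw(G) ≥ tw(K_{4}) = 3. Combining the bounds, tw(G) = 3.

3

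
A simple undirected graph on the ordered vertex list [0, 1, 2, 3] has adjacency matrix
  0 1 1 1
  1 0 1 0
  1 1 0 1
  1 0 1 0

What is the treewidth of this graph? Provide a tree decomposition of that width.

Each bag holds 3 vertices, so the decomposition has width 2, which upper-bounds the treewidth. For the lower bound, the 3 vertices {0, 1, 2} are pairwise adjacent, and any tree decomposition puts a clique entirely inside one bag — forcing width ≥ 2. The upper and lower bounds meet at 2, so that is the treewidth.

Treewidth 2.
One such decomposition:
Bags: B1 = {0, 2, 3}  B2 = {0, 1, 2}
Tree: B1–B2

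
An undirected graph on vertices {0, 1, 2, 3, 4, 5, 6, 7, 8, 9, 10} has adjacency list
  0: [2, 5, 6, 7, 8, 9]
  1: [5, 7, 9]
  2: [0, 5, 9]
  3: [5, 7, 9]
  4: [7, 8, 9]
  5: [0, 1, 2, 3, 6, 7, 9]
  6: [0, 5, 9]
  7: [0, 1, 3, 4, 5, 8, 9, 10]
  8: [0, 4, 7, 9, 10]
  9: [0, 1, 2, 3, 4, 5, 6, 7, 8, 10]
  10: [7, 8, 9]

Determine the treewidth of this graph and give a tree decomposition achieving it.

The largest bag has 4 vertices, giving width 3; this decomposition certifies tw(G) ≤ 3. Conversely, {0, 2, 5, 9} is a clique of size 4, and the vertices of any clique must share a bag in every tree decomposition; so some bag has ≥ 4 vertices and tw(G) ≥ 3. Combining the bounds, tw(G) = 3.

Treewidth 3.
One optimal decomposition is:
Bags: B1 = {0, 2, 5, 9}  B2 = {0, 5, 7, 9}  B3 = {1, 5, 7, 9}  B4 = {0, 5, 6, 9}  B5 = {3, 5, 7, 9}  B6 = {0, 7, 8, 9}  B7 = {4, 7, 8, 9}  B8 = {7, 8, 9, 10}
Tree: B1–B2, B2–B3, B1–B4, B3–B5, B2–B6, B6–B7, B7–B8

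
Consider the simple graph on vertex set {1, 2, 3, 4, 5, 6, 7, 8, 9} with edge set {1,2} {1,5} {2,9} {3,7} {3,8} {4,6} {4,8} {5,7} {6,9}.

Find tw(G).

2

A width-2 tree decomposition is:
Bags: B1 = {4, 6, 9}  B2 = {2, 4, 9}  B3 = {1, 2, 4}  B4 = {1, 4, 5}  B5 = {4, 5, 7}  B6 = {3, 4, 7}  B7 = {3, 4, 8}
Tree: B1–B2, B2–B3, B3–B4, B4–B5, B5–B6, B6–B7
Every bag has size at most 3, so the width is 3 − 1 = 2 and tw(G) ≤ 2. The edges 4–6–9–2–1–5–7–3–8–4 form a cycle, so G is not a tree and its treewidth is at least 2. Hence tw(G) = 2 exactly.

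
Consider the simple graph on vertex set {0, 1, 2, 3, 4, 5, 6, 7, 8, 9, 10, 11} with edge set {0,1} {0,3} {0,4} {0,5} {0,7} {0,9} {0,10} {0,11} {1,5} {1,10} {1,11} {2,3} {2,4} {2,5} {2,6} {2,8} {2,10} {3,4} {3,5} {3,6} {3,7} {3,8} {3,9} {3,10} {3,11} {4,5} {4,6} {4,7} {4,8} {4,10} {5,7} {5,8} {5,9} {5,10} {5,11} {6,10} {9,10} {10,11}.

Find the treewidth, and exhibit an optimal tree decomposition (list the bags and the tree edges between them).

The largest bag has 5 vertices, giving width 4; this decomposition certifies tw(G) ≤ 4. For the lower bound, the 5 vertices {0, 1, 5, 10, 11} are pairwise adjacent, and any tree decomposition puts a clique entirely inside one bag — forcing width ≥ 4. Therefore the treewidth is 4.

Treewidth 4.
Bags: B1 = {0, 3, 4, 5, 10}  B2 = {0, 3, 5, 10, 11}  B3 = {2, 3, 4, 5, 10}  B4 = {0, 3, 5, 9, 10}  B5 = {2, 3, 4, 5, 8}  B6 = {0, 3, 4, 5, 7}  B7 = {2, 3, 4, 6, 10}  B8 = {0, 1, 5, 10, 11}
Tree: B1–B2, B1–B3, B1–B4, B3–B5, B1–B6, B3–B7, B2–B8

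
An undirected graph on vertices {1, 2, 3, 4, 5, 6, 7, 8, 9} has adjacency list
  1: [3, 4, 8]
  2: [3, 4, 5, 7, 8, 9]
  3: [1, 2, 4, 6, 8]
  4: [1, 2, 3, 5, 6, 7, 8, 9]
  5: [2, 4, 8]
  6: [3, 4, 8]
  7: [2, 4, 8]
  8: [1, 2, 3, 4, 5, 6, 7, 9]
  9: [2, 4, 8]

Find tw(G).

3

A width-3 tree decomposition is:
Bags: B1 = {2, 3, 4, 8}  B2 = {2, 4, 7, 8}  B3 = {2, 4, 8, 9}  B4 = {1, 3, 4, 8}  B5 = {2, 4, 5, 8}  B6 = {3, 4, 6, 8}
Tree: B1–B2, B2–B3, B1–B4, B2–B5, B4–B6
Each bag holds 4 vertices, so the decomposition has width 3, which upper-bounds the treewidth. On the other hand G contains the 4-clique {1, 3, 4, 8}. A clique must lie in a single bag of any decomposition, so no decomposition can have width below 3. Therefore the treewidth is 3.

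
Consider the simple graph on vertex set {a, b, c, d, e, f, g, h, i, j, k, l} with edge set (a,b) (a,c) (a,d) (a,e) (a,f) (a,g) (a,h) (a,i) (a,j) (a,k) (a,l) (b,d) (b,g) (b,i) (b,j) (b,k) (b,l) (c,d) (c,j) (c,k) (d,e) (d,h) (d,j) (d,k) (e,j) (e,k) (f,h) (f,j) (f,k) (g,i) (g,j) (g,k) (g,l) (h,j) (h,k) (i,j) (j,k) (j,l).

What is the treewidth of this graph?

A width-4 tree decomposition is:
Bags: B1 = {a, b, d, j, k}  B2 = {a, d, e, j, k}  B3 = {a, b, g, j, k}  B4 = {a, b, g, i, j}  B5 = {a, d, h, j, k}  B6 = {a, b, g, j, l}  B7 = {a, c, d, j, k}  B8 = {a, f, h, j, k}
Tree: B1–B2, B1–B3, B3–B4, B2–B5, B4–B6, B5–B7, B5–B8
The largest bag has 5 vertices, giving width 4; this decomposition certifies tw(G) ≤ 4. On the other hand G contains the 5-clique {a, b, g, j, l}. A clique must lie in a single bag of any decomposition, so no decomposition can have width below 4. Therefore the treewidth is 4.

4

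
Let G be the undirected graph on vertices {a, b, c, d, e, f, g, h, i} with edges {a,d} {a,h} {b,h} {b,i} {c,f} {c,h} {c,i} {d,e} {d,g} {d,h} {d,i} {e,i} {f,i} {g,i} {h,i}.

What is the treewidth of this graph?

2

A width-2 tree decomposition is:
Bags: B1 = {d, h, i}  B2 = {b, h, i}  B3 = {c, h, i}  B4 = {a, d, h}  B5 = {c, f, i}  B6 = {d, g, i}  B7 = {d, e, i}
Tree: B1–B2, B2–B3, B1–B4, B3–B5, B1–B6, B6–B7
The largest bag has 3 vertices, giving width 2; this decomposition certifies tw(G) ≤ 2. Conversely, {a, d, h} is a clique of size 3, and the vertices of any clique must share a bag in every tree decomposition; so some bag has ≥ 3 vertices and tw(G) ≥ 2. Combining the bounds, tw(G) = 2.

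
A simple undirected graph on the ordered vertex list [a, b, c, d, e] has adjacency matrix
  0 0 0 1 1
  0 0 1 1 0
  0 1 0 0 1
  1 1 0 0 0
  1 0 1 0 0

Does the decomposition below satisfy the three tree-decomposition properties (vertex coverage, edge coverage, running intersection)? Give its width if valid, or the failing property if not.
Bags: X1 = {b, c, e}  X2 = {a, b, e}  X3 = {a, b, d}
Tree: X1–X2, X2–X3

Yes; width 2.

Checking the three conditions: (i) the bags cover all of {a, b, c, d, e}; (ii) for each edge, some bag contains both endpoints; (iii) the bags containing any fixed vertex form a subtree. All hold, so the decomposition is valid with width 3 − 1 = 2.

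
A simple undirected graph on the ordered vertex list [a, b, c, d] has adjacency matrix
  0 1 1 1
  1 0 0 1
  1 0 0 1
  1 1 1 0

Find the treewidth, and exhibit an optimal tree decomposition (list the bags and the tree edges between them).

Treewidth 2.
One optimal decomposition is:
Bags: B1 = {a, c, d}  B2 = {a, b, d}
Tree: B1–B2

The largest bag has 3 vertices, giving width 2; this decomposition certifies tw(G) ≤ 2. Conversely, {a, c, d} is a clique of size 3, and the vertices of any clique must share a bag in every tree decomposition; so some bag has ≥ 3 vertices and tw(G) ≥ 2. The upper and lower bounds meet at 2, so that is the treewidth.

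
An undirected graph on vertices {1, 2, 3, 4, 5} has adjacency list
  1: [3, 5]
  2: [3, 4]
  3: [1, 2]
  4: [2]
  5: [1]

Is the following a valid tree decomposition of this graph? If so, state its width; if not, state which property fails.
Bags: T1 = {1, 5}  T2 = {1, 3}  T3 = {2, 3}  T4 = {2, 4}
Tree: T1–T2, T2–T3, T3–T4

Yes; width 1.

Every vertex of G appears in some bag (union = {1, 2, 3, 4, 5}); every edge is covered by a bag; and for each vertex v the set of bags containing v is connected in the bag tree. The decomposition is therefore valid. The largest bag has 2 vertices, so the width is 1.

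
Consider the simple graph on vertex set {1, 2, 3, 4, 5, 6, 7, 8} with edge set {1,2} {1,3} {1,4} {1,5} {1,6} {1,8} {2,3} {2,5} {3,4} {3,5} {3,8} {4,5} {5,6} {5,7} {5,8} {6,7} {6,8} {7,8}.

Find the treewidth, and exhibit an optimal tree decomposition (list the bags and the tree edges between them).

Treewidth 3.
One such decomposition:
Bags: B1 = {1, 5, 6, 8}  B2 = {1, 3, 5, 8}  B3 = {5, 6, 7, 8}  B4 = {1, 3, 4, 5}  B5 = {1, 2, 3, 5}
Tree: B1–B2, B1–B3, B2–B4, B2–B5

Every bag has size at most 4, so the width is 4 − 1 = 3 and tw(G) ≤ 3. On the other hand G contains the 4-clique {1, 3, 5, 8}. A clique must lie in a single bag of any decomposition, so no decomposition can have width below 3. Combining the bounds, tw(G) = 3.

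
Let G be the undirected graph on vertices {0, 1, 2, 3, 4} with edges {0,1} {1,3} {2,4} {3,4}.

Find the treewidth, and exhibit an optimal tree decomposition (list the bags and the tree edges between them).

Treewidth 1.
One optimal decomposition is:
Bags: B1 = {2, 4}  B2 = {3, 4}  B3 = {1, 3}  B4 = {0, 1}
Tree: B1–B2, B2–B3, B3–B4

Every bag has size at most 2, so the width is 2 − 1 = 1 and tw(G) ≤ 1. G has an edge, so its treewidth is at least 1. Hence tw(G) = 1 exactly.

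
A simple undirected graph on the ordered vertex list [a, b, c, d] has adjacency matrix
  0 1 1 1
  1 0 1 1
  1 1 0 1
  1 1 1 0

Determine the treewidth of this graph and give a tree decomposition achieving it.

Treewidth 3.
One such decomposition:
Bags: B1 = {a, b, c, d}
Tree: (single bag)

A single bag containing all 4 vertices is trivially a valid decomposition of width 3. On the other hand G contains the 4-clique {a, b, c, d}. A clique must lie in a single bag of any decomposition, so no decomposition can have width below 3. Therefore the treewidth is 3.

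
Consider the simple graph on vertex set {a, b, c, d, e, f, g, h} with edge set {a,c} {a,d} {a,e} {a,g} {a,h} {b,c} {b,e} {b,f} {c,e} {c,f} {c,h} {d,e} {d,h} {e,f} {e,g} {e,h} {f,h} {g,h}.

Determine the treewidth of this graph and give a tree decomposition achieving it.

The largest bag has 4 vertices, giving width 3; this decomposition certifies tw(G) ≤ 3. Conversely, {a, d, e, h} is a clique of size 4, and the vertices of any clique must share a bag in every tree decomposition; so some bag has ≥ 4 vertices and tw(G) ≥ 3. The upper and lower bounds meet at 3, so that is the treewidth.

Treewidth 3.
One optimal decomposition is:
Bags: B1 = {a, c, e, h}  B2 = {a, e, g, h}  B3 = {c, e, f, h}  B4 = {b, c, e, f}  B5 = {a, d, e, h}
Tree: B1–B2, B1–B3, B3–B4, B2–B5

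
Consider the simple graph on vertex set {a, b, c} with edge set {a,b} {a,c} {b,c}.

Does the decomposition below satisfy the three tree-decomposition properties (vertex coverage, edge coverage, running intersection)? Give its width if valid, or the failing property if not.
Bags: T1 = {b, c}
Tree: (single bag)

No — vertex a appears in no bag.

A tree decomposition must satisfy three properties: every vertex lies in some bag; for every edge, both endpoints lie together in some bag; and for every vertex, the bags containing it form a connected subtree. Here vertex a appears in no bag, so the decomposition is invalid.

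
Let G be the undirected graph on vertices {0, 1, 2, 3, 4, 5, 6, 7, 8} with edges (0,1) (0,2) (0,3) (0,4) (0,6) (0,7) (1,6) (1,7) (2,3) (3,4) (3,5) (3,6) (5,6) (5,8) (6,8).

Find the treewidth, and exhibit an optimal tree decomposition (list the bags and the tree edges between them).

Each bag holds 3 vertices, so the decomposition has width 2, which upper-bounds the treewidth. For the lower bound, the 3 vertices {0, 1, 6} are pairwise adjacent, and any tree decomposition puts a clique entirely inside one bag — forcing width ≥ 2. Therefore the treewidth is 2.

Treewidth 2.
One optimal decomposition is:
Bags: B1 = {0, 3, 6}  B2 = {3, 5, 6}  B3 = {0, 3, 4}  B4 = {0, 2, 3}  B5 = {0, 1, 6}  B6 = {5, 6, 8}  B7 = {0, 1, 7}
Tree: B1–B2, B1–B3, B3–B4, B1–B5, B2–B6, B5–B7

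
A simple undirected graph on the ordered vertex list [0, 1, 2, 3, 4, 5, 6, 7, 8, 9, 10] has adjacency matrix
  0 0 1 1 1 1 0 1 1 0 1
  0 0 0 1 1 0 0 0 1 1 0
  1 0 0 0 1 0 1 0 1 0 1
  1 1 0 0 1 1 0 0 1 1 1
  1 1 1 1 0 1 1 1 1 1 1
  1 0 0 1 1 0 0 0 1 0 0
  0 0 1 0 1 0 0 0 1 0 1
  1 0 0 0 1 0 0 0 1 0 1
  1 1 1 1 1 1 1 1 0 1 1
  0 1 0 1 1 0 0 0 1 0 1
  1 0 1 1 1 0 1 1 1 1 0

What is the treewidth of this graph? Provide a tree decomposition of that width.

Treewidth 4.
One optimal decomposition is:
Bags: B1 = {3, 4, 8, 9, 10}  B2 = {1, 3, 4, 8, 9}  B3 = {0, 3, 4, 8, 10}  B4 = {0, 4, 7, 8, 10}  B5 = {0, 2, 4, 8, 10}  B6 = {0, 3, 4, 5, 8}  B7 = {2, 4, 6, 8, 10}
Tree: B1–B2, B1–B3, B3–B4, B3–B5, B3–B6, B5–B7

The largest bag has 5 vertices, giving width 4; this decomposition certifies tw(G) ≤ 4. On the other hand G contains the 5-clique {1, 3, 4, 8, 9}. A clique must lie in a single bag of any decomposition, so no decomposition can have width below 4. Hence tw(G) = 4 exactly.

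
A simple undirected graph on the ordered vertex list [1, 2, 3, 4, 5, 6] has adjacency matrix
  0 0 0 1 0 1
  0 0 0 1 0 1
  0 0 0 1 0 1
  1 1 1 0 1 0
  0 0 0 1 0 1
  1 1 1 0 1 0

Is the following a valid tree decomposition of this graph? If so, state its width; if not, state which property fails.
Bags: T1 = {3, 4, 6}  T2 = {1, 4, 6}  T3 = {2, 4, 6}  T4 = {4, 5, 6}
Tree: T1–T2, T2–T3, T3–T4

Yes; width 2.

Every vertex of G appears in some bag (union = {1, 2, 3, 4, 5, 6}); every edge is covered by a bag; and for each vertex v the set of bags containing v is connected in the bag tree. The decomposition is therefore valid. The largest bag has 3 vertices, so the width is 2.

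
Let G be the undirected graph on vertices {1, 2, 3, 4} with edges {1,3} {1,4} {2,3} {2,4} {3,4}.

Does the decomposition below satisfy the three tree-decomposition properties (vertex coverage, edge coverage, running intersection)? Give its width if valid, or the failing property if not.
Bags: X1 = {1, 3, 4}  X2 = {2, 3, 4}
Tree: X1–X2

Every vertex of G appears in some bag (union = {1, 2, 3, 4}); every edge is covered by a bag; and for each vertex v the set of bags containing v is connected in the bag tree. The decomposition is therefore valid. The largest bag has 3 vertices, so the width is 2.

Yes; width 2.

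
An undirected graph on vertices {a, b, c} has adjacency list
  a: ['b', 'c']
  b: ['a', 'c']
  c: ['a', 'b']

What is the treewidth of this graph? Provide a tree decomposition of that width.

Treewidth 2.
One optimal decomposition is:
Bags: B1 = {a, b, c}
Tree: (single bag)

A single bag containing all 3 vertices is trivially a valid decomposition of width 2. Conversely, {a, b, c} is a clique of size 3, and the vertices of any clique must share a bag in every tree decomposition; so some bag has ≥ 3 vertices and tw(G) ≥ 2. The upper and lower bounds meet at 2, so that is the treewidth.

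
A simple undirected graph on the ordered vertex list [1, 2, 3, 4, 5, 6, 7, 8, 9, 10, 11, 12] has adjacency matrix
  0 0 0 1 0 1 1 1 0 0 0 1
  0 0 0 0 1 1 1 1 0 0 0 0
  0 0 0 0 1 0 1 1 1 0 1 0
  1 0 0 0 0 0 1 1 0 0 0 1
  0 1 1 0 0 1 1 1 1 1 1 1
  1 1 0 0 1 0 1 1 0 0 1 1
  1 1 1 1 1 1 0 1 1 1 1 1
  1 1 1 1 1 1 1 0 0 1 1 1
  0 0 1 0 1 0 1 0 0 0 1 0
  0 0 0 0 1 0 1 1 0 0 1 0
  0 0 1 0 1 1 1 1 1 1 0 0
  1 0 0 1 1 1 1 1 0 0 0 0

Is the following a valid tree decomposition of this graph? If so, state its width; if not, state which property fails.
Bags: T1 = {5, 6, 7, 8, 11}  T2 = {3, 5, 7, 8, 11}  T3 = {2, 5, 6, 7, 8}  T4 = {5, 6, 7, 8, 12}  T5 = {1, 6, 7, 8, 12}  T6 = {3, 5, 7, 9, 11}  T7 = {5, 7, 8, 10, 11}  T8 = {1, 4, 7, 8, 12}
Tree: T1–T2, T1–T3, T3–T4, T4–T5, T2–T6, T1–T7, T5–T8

Yes; width 4.

Every vertex of G appears in some bag (union = {1, 2, 3, 4, 5, 6, 7, 8, 9, 10, 11, 12}); every edge is covered by a bag; and for each vertex v the set of bags containing v is connected in the bag tree. The decomposition is therefore valid. The largest bag has 5 vertices, so the width is 4.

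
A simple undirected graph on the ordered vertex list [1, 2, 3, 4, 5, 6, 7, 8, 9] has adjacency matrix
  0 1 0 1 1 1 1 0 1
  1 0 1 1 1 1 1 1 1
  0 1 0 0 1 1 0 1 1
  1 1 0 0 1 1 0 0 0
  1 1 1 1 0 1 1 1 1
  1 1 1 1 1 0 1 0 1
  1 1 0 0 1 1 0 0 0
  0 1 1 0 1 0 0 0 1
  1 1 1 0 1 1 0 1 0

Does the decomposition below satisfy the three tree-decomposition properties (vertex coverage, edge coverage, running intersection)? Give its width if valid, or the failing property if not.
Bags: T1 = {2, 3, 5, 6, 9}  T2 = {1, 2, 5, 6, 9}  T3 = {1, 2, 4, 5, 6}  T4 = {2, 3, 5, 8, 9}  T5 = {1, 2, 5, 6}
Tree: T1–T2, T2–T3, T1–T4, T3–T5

No — vertex 7 appears in no bag.

A tree decomposition must satisfy three properties: every vertex lies in some bag; for every edge, both endpoints lie together in some bag; and for every vertex, the bags containing it form a connected subtree. Here vertex 7 appears in no bag, so the decomposition is invalid.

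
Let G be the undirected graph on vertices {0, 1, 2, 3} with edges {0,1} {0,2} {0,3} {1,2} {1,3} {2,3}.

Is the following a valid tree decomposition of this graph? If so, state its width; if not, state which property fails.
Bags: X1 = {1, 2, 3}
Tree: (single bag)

A tree decomposition must satisfy three properties: every vertex lies in some bag; for every edge, both endpoints lie together in some bag; and for every vertex, the bags containing it form a connected subtree. Here vertex 0 appears in no bag, so the decomposition is invalid.

No — vertex 0 appears in no bag.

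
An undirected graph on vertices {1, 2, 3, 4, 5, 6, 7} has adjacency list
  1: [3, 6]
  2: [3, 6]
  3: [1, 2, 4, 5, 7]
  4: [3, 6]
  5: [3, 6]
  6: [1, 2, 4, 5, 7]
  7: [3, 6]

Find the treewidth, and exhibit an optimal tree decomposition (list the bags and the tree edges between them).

Treewidth 2.
One such decomposition:
Bags: B1 = {3, 6, 7}  B2 = {3, 4, 6}  B3 = {2, 3, 6}  B4 = {1, 3, 6}  B5 = {3, 5, 6}
Tree: B1–B2, B2–B3, B3–B4, B4–B5

Every bag has size at most 3, so the width is 3 − 1 = 2 and tw(G) ≤ 2. Since 3–7–6–4–3 is a cycle in G, G is not acyclic. Forests are exactly the graphs of treewidth ≤ 1, so tw(G) ≥ 2. Combining the bounds, tw(G) = 2.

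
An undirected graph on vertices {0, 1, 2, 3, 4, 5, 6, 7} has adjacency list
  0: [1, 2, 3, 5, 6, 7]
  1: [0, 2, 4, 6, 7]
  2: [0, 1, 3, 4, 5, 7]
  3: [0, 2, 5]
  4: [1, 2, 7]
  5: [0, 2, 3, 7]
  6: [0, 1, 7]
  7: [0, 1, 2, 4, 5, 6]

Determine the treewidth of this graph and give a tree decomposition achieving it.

The largest bag has 4 vertices, giving width 3; this decomposition certifies tw(G) ≤ 3. Conversely, {0, 1, 2, 7} is a clique of size 4, and the vertices of any clique must share a bag in every tree decomposition; so some bag has ≥ 4 vertices and tw(G) ≥ 3. Combining the bounds, tw(G) = 3.

Treewidth 3.
One such decomposition:
Bags: B1 = {0, 2, 5, 7}  B2 = {0, 1, 2, 7}  B3 = {1, 2, 4, 7}  B4 = {0, 2, 3, 5}  B5 = {0, 1, 6, 7}
Tree: B1–B2, B2–B3, B1–B4, B2–B5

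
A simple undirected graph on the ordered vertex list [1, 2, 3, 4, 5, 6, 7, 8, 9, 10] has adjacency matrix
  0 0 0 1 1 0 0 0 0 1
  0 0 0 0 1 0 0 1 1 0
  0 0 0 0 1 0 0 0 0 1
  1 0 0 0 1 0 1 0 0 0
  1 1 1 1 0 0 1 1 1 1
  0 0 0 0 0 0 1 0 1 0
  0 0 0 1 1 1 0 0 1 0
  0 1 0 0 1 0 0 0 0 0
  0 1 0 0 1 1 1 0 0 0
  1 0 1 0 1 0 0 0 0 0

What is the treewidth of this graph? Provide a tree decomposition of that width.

Treewidth 2.
One such decomposition:
Bags: B1 = {1, 4, 5}  B2 = {1, 5, 10}  B3 = {3, 5, 10}  B4 = {4, 5, 7}  B5 = {5, 7, 9}  B6 = {6, 7, 9}  B7 = {2, 5, 9}  B8 = {2, 5, 8}
Tree: B1–B2, B2–B3, B1–B4, B4–B5, B5–B6, B5–B7, B7–B8

Each bag holds 3 vertices, so the decomposition has width 2, which upper-bounds the treewidth. Conversely, {1, 5, 10} is a clique of size 3, and the vertices of any clique must share a bag in every tree decomposition; so some bag has ≥ 3 vertices and tw(G) ≥ 2. Combining the bounds, tw(G) = 2.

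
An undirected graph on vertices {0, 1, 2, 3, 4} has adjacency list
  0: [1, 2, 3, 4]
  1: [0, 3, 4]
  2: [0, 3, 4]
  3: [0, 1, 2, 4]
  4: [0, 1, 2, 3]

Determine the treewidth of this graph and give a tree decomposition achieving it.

Treewidth 3.
One such decomposition:
Bags: B1 = {0, 2, 3, 4}  B2 = {0, 1, 3, 4}
Tree: B1–B2

Each bag holds 4 vertices, so the decomposition has width 3, which upper-bounds the treewidth. For the lower bound, the 4 vertices {0, 1, 3, 4} are pairwise adjacent, and any tree decomposition puts a clique entirely inside one bag — forcing width ≥ 3. Combining the bounds, tw(G) = 3.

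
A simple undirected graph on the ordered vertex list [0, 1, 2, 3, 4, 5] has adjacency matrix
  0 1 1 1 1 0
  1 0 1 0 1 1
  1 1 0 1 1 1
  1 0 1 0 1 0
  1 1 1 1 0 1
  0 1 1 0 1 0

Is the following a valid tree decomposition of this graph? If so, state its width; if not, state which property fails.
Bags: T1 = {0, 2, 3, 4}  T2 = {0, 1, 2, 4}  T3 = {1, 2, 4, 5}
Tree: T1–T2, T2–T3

Yes; width 3.

Vertex coverage: the bags together contain {0, 1, 2, 3, 4, 5}, the full vertex set. Edge coverage: each edge of G has both endpoints in at least one bag. Running intersection: for every vertex, the bags containing it form a connected subtree. All three properties hold, so this is a valid tree decomposition of width max|bag| − 1 = 3, and hence tw(G) ≤ 3.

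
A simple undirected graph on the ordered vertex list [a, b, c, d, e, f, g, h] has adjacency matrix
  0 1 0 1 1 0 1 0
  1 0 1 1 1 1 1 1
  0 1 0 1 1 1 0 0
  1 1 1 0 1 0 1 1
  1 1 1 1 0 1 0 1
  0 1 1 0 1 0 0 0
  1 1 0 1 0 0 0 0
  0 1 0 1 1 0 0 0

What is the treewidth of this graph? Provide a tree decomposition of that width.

Treewidth 3.
One optimal decomposition is:
Bags: B1 = {b, d, e, h}  B2 = {b, c, d, e}  B3 = {b, c, e, f}  B4 = {a, b, d, e}  B5 = {a, b, d, g}
Tree: B1–B2, B2–B3, B2–B4, B4–B5

Each bag holds 4 vertices, so the decomposition has width 3, which upper-bounds the treewidth. Conversely, {a, b, d, g} is a clique of size 4, and the vertices of any clique must share a bag in every tree decomposition; so some bag has ≥ 4 vertices and tw(G) ≥ 3. Therefore the treewidth is 3.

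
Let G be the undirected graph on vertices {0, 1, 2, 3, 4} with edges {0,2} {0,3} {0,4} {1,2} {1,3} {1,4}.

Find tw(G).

A width-2 tree decomposition is:
Bags: B1 = {0, 1, 3}  B2 = {0, 1, 2}  B3 = {0, 1, 4}
Tree: B1–B2, B2–B3
Every bag has size at most 3, so the width is 3 − 1 = 2 and tw(G) ≤ 2. The edges 1–3–0–2–1 form a cycle, so G is not a tree and its treewidth is at least 2. The upper and lower bounds meet at 2, so that is the treewidth.

2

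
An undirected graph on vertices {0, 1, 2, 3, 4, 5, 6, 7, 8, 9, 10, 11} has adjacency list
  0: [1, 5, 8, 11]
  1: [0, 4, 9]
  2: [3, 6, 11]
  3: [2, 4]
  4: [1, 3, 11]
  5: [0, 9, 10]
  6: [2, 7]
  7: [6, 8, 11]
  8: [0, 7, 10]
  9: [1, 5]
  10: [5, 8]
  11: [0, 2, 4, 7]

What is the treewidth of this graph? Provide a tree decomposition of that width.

Treewidth 3.
One optimal decomposition is:
Bags: B1 = {5, 8, 9, 10}  B2 = {0, 5, 8, 9}  B3 = {0, 1, 8, 9}  B4 = {0, 1, 7, 8}  B5 = {0, 1, 7, 11}  B6 = {1, 4, 7, 11}  B7 = {4, 6, 7, 11}  B8 = {2, 4, 6, 11}  B9 = {2, 3, 4, 6}
Tree: B1–B2, B2–B3, B3–B4, B4–B5, B5–B6, B6–B7, B7–B8, B8–B9

The largest bag has 4 vertices, giving width 3; this decomposition certifies tw(G) ≤ 3. For the lower bound: the 4 vertex sets {5,9,10}, {8}, {0}, {1,4,7,11} are disjoint, each induces a connected subgraph, and every pair is joined by at least one edge of G. Contracting each set to a single vertex therefore yields K_{4} as a minor, and since treewidth is minor-monotone, tw(G) ≥ tw(K_{4}) = 3. Hence tw(G) = 3 exactly.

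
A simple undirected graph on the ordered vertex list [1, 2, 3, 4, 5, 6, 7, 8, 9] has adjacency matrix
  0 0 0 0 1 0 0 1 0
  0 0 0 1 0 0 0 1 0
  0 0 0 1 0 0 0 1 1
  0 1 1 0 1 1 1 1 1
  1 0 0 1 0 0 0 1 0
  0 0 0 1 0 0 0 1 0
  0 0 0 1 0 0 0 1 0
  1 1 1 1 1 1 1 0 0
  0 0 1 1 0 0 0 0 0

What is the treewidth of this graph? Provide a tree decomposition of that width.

Every bag has size at most 3, so the width is 3 − 1 = 2 and tw(G) ≤ 2. For the lower bound, the 3 vertices {1, 5, 8} are pairwise adjacent, and any tree decomposition puts a clique entirely inside one bag — forcing width ≥ 2. Therefore the treewidth is 2.

Treewidth 2.
Bags: B1 = {4, 7, 8}  B2 = {2, 4, 8}  B3 = {4, 6, 8}  B4 = {4, 5, 8}  B5 = {3, 4, 8}  B6 = {3, 4, 9}  B7 = {1, 5, 8}
Tree: B1–B2, B1–B3, B3–B4, B2–B5, B5–B6, B4–B7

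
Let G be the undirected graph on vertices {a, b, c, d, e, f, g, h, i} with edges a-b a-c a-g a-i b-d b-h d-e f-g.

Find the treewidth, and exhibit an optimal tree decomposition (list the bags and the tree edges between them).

Treewidth 1.
One optimal decomposition is:
Bags: B1 = {a, i}  B2 = {a, b}  B3 = {b, d}  B4 = {b, h}  B5 = {d, e}  B6 = {a, g}  B7 = {a, c}  B8 = {f, g}
Tree: B1–B2, B2–B3, B3–B4, B3–B5, B1–B6, B1–B7, B6–B8

The largest bag has 2 vertices, giving width 1; this decomposition certifies tw(G) ≤ 1. G has an edge, so its treewidth is at least 1. Hence tw(G) = 1 exactly.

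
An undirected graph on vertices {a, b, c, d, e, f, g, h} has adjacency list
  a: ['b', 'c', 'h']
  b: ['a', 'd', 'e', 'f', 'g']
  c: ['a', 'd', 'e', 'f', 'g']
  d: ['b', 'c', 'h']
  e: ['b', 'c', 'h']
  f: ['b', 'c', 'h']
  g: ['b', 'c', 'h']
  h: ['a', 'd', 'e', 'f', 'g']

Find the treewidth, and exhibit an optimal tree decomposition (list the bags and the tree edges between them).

Treewidth 3.
One such decomposition:
Bags: B1 = {a, b, c, h}  B2 = {b, c, d, h}  B3 = {b, c, g, h}  B4 = {b, c, e, h}  B5 = {b, c, f, h}
Tree: B1–B2, B2–B3, B3–B4, B4–B5

Each bag holds 4 vertices, so the decomposition has width 3, which upper-bounds the treewidth. For the lower bound: the 4 vertex sets {a,h}, {b,d}, {c}, {g} are disjoint, each induces a connected subgraph, and every pair is joined by at least one edge of G. Contracting each set to a single vertex therefore yields K_{4} as a minor, and since treewidth is minor-monotone, tw(G) ≥ tw(K_{4}) = 3. Therefore the treewidth is 3.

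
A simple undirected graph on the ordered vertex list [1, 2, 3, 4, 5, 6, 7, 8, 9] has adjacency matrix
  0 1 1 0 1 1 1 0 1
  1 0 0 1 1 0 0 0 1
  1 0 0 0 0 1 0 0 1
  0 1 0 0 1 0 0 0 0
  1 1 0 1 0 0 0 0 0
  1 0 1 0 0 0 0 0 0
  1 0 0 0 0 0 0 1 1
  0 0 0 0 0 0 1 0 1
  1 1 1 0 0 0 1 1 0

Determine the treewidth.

A width-2 tree decomposition is:
Bags: B1 = {1, 2, 5}  B2 = {1, 2, 9}  B3 = {1, 3, 9}  B4 = {2, 4, 5}  B5 = {1, 3, 6}  B6 = {1, 7, 9}  B7 = {7, 8, 9}
Tree: B1–B2, B2–B3, B1–B4, B3–B5, B3–B6, B6–B7
The largest bag has 3 vertices, giving width 2; this decomposition certifies tw(G) ≤ 2. Conversely, {7, 8, 9} is a clique of size 3, and the vertices of any clique must share a bag in every tree decomposition; so some bag has ≥ 3 vertices and tw(G) ≥ 2. Combining the bounds, tw(G) = 2.

2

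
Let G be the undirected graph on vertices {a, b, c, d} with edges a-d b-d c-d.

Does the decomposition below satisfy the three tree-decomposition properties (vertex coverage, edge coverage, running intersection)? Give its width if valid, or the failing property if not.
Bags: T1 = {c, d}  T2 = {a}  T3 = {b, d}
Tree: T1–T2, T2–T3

A tree decomposition must satisfy three properties: every vertex lies in some bag; for every edge, both endpoints lie together in some bag; and for every vertex, the bags containing it form a connected subtree. Here edge (d,a) lies in no bag, so the decomposition is invalid.

No — edge (d,a) lies in no bag.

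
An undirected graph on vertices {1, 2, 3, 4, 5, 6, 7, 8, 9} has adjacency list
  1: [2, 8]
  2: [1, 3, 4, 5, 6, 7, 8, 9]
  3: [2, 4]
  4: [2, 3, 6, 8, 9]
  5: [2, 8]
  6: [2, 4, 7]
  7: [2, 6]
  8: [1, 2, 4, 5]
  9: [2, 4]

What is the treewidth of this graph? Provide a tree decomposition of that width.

Each bag holds 3 vertices, so the decomposition has width 2, which upper-bounds the treewidth. Conversely, {1, 2, 8} is a clique of size 3, and the vertices of any clique must share a bag in every tree decomposition; so some bag has ≥ 3 vertices and tw(G) ≥ 2. Therefore the treewidth is 2.

Treewidth 2.
Bags: B1 = {2, 4, 8}  B2 = {2, 3, 4}  B3 = {2, 4, 6}  B4 = {2, 4, 9}  B5 = {2, 6, 7}  B6 = {1, 2, 8}  B7 = {2, 5, 8}
Tree: B1–B2, B2–B3, B1–B4, B3–B5, B1–B6, B6–B7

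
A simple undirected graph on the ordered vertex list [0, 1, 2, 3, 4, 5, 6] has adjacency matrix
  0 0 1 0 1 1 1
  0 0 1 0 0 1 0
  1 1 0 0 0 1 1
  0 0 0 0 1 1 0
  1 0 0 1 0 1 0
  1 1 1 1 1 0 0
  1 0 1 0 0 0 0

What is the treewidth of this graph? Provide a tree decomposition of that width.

Treewidth 2.
Bags: B1 = {0, 2, 5}  B2 = {0, 2, 6}  B3 = {1, 2, 5}  B4 = {0, 4, 5}  B5 = {3, 4, 5}
Tree: B1–B2, B1–B3, B1–B4, B4–B5

Each bag holds 3 vertices, so the decomposition has width 2, which upper-bounds the treewidth. For the lower bound, the 3 vertices {0, 2, 5} are pairwise adjacent, and any tree decomposition puts a clique entirely inside one bag — forcing width ≥ 2. The upper and lower bounds meet at 2, so that is the treewidth.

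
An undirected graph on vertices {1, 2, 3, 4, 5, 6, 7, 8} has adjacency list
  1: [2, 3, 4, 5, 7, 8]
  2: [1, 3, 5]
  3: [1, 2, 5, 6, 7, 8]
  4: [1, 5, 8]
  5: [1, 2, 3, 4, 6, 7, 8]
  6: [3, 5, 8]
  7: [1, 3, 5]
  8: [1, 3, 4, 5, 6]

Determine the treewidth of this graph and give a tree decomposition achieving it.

Each bag holds 4 vertices, so the decomposition has width 3, which upper-bounds the treewidth. On the other hand G contains the 4-clique {1, 3, 5, 8}. A clique must lie in a single bag of any decomposition, so no decomposition can have width below 3. Hence tw(G) = 3 exactly.

Treewidth 3.
Bags: B1 = {1, 3, 5, 8}  B2 = {1, 2, 3, 5}  B3 = {3, 5, 6, 8}  B4 = {1, 3, 5, 7}  B5 = {1, 4, 5, 8}
Tree: B1–B2, B1–B3, B1–B4, B1–B5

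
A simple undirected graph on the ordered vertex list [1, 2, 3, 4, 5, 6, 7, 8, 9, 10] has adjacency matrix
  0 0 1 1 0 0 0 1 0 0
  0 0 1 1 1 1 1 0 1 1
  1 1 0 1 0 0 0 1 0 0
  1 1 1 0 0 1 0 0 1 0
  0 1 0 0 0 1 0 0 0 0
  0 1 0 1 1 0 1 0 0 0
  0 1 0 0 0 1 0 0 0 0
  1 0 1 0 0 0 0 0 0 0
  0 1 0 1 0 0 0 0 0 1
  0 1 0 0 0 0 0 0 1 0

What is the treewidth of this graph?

A width-2 tree decomposition is:
Bags: B1 = {2, 4, 6}  B2 = {2, 6, 7}  B3 = {2, 4, 9}  B4 = {2, 5, 6}  B5 = {2, 3, 4}  B6 = {1, 3, 4}  B7 = {1, 3, 8}  B8 = {2, 9, 10}
Tree: B1–B2, B1–B3, B2–B4, B1–B5, B5–B6, B6–B7, B3–B8
The largest bag has 3 vertices, giving width 2; this decomposition certifies tw(G) ≤ 2. Conversely, {1, 3, 8} is a clique of size 3, and the vertices of any clique must share a bag in every tree decomposition; so some bag has ≥ 3 vertices and tw(G) ≥ 2. Hence tw(G) = 2 exactly.

2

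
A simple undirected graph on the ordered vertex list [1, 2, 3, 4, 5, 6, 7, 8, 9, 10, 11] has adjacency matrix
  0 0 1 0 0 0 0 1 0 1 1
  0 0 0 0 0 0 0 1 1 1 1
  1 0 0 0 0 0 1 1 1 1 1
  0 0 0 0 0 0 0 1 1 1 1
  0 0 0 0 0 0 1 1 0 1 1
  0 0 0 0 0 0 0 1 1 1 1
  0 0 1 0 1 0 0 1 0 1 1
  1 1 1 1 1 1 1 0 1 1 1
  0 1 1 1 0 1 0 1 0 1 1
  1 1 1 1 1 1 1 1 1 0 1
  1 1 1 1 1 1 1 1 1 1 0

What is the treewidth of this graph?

4

A width-4 tree decomposition is:
Bags: B1 = {3, 8, 9, 10, 11}  B2 = {6, 8, 9, 10, 11}  B3 = {4, 8, 9, 10, 11}  B4 = {3, 7, 8, 10, 11}  B5 = {5, 7, 8, 10, 11}  B6 = {1, 3, 8, 10, 11}  B7 = {2, 8, 9, 10, 11}
Tree: B1–B2, B2–B3, B1–B4, B4–B5, B4–B6, B3–B7
The largest bag has 5 vertices, giving width 4; this decomposition certifies tw(G) ≤ 4. On the other hand G contains the 5-clique {1, 3, 8, 10, 11}. A clique must lie in a single bag of any decomposition, so no decomposition can have width below 4. Therefore the treewidth is 4.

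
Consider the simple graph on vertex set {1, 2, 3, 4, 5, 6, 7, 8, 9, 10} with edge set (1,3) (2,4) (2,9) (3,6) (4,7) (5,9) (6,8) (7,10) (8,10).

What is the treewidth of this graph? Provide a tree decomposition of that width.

The largest bag has 2 vertices, giving width 1; this decomposition certifies tw(G) ≤ 1. G has an edge, so its treewidth is at least 1. Hence tw(G) = 1 exactly.

Treewidth 1.
One such decomposition:
Bags: B1 = {1, 3}  B2 = {3, 6}  B3 = {6, 8}  B4 = {8, 10}  B5 = {7, 10}  B6 = {4, 7}  B7 = {2, 4}  B8 = {2, 9}  B9 = {5, 9}
Tree: B1–B2, B2–B3, B3–B4, B4–B5, B5–B6, B6–B7, B7–B8, B8–B9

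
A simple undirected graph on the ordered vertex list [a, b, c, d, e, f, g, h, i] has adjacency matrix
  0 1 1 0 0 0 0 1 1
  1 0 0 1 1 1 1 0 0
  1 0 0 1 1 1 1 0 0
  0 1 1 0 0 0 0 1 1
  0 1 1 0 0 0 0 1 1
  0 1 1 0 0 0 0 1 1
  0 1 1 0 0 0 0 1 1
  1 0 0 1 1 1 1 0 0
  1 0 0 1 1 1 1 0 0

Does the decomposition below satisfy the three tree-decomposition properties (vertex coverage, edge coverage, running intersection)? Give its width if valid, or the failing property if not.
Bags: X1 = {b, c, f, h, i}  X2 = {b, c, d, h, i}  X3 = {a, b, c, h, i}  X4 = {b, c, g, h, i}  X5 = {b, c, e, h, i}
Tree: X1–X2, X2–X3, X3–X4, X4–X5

Yes; width 4.

Every vertex of G appears in some bag (union = {a, b, c, d, e, f, g, h, i}); every edge is covered by a bag; and for each vertex v the set of bags containing v is connected in the bag tree. The decomposition is therefore valid. The largest bag has 5 vertices, so the width is 4.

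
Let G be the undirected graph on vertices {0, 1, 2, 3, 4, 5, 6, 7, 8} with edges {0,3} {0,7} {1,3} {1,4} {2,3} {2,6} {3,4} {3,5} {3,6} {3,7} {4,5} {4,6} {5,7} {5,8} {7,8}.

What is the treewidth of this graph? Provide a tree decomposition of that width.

The largest bag has 3 vertices, giving width 2; this decomposition certifies tw(G) ≤ 2. For the lower bound, the 3 vertices {5, 7, 8} are pairwise adjacent, and any tree decomposition puts a clique entirely inside one bag — forcing width ≥ 2. Therefore the treewidth is 2.

Treewidth 2.
Bags: B1 = {3, 5, 7}  B2 = {0, 3, 7}  B3 = {3, 4, 5}  B4 = {3, 4, 6}  B5 = {2, 3, 6}  B6 = {5, 7, 8}  B7 = {1, 3, 4}
Tree: B1–B2, B1–B3, B3–B4, B4–B5, B1–B6, B3–B7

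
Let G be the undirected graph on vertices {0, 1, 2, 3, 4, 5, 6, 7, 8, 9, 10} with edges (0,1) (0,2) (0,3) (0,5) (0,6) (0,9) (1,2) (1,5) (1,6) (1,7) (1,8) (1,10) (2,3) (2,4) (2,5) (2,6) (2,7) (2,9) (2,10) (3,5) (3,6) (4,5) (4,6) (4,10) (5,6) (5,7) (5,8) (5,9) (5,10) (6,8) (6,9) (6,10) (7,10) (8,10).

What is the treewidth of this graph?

A width-4 tree decomposition is:
Bags: B1 = {1, 2, 5, 6, 10}  B2 = {0, 1, 2, 5, 6}  B3 = {1, 2, 5, 7, 10}  B4 = {0, 2, 5, 6, 9}  B5 = {0, 2, 3, 5, 6}  B6 = {2, 4, 5, 6, 10}  B7 = {1, 5, 6, 8, 10}
Tree: B1–B2, B1–B3, B2–B4, B2–B5, B1–B6, B1–B7
Every bag has size at most 5, so the width is 5 − 1 = 4 and tw(G) ≤ 4. Conversely, {1, 5, 6, 8, 10} is a clique of size 5, and the vertices of any clique must share a bag in every tree decomposition; so some bag has ≥ 5 vertices and tw(G) ≥ 4. Combining the bounds, tw(G) = 4.

4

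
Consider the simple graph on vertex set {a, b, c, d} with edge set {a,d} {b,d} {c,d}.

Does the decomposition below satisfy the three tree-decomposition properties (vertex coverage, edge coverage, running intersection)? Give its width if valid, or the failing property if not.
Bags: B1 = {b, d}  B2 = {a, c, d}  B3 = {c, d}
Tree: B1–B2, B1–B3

A tree decomposition must satisfy three properties: every vertex lies in some bag; for every edge, both endpoints lie together in some bag; and for every vertex, the bags containing it form a connected subtree. Here bags containing vertex c are not connected in the tree, so the decomposition is invalid.

No — bags containing vertex c are not connected in the tree.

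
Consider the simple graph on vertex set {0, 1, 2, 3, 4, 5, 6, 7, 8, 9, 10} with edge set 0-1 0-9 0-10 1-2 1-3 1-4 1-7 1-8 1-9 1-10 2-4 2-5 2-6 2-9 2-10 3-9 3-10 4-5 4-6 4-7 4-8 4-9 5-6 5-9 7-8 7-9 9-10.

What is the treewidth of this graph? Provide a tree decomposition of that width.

Treewidth 3.
One optimal decomposition is:
Bags: B1 = {1, 2, 9, 10}  B2 = {1, 2, 4, 9}  B3 = {2, 4, 5, 9}  B4 = {1, 3, 9, 10}  B5 = {0, 1, 9, 10}  B6 = {1, 4, 7, 9}  B7 = {1, 4, 7, 8}  B8 = {2, 4, 5, 6}
Tree: B1–B2, B2–B3, B1–B4, B4–B5, B2–B6, B6–B7, B3–B8

Every bag has size at most 4, so the width is 4 − 1 = 3 and tw(G) ≤ 3. On the other hand G contains the 4-clique {1, 4, 7, 8}. A clique must lie in a single bag of any decomposition, so no decomposition can have width below 3. The upper and lower bounds meet at 3, so that is the treewidth.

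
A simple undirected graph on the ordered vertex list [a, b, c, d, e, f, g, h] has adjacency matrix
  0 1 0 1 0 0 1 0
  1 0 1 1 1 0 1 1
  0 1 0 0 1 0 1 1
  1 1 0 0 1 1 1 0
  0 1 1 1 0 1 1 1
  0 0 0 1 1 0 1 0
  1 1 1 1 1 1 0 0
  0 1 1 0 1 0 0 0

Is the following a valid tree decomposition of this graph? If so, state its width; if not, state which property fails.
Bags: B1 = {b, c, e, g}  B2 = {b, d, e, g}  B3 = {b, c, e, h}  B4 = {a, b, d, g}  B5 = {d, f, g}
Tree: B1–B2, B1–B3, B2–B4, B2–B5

No — edge (e,f) lies in no bag.

A tree decomposition must satisfy three properties: every vertex lies in some bag; for every edge, both endpoints lie together in some bag; and for every vertex, the bags containing it form a connected subtree. Here edge (e,f) lies in no bag, so the decomposition is invalid.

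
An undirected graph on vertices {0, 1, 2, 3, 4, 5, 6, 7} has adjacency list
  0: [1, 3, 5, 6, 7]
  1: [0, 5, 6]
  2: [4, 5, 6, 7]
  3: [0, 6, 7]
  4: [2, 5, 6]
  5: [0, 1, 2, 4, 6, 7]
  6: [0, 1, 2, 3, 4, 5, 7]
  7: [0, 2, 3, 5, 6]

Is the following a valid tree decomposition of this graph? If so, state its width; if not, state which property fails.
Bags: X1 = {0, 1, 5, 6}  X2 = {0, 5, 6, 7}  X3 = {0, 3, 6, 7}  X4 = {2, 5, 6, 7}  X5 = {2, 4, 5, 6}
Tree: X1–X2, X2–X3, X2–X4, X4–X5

Yes; width 3.

Checking the three conditions: (i) the bags cover all of {0, 1, 2, 3, 4, 5, 6, 7}; (ii) for each edge, some bag contains both endpoints; (iii) the bags containing any fixed vertex form a subtree. All hold, so the decomposition is valid with width 4 − 1 = 3.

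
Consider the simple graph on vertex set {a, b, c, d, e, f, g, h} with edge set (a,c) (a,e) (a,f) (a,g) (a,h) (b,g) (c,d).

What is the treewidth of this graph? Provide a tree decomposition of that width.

Every bag has size at most 2, so the width is 2 − 1 = 1 and tw(G) ≤ 1. Since G has at least one edge (e.g. e–a), it is not an edgeless graph, so tw(G) ≥ 1. The upper and lower bounds meet at 1, so that is the treewidth.

Treewidth 1.
One such decomposition:
Bags: B1 = {a, e}  B2 = {a, g}  B3 = {a, c}  B4 = {b, g}  B5 = {a, h}  B6 = {a, f}  B7 = {c, d}
Tree: B1–B2, B2–B3, B2–B4, B1–B5, B1–B6, B3–B7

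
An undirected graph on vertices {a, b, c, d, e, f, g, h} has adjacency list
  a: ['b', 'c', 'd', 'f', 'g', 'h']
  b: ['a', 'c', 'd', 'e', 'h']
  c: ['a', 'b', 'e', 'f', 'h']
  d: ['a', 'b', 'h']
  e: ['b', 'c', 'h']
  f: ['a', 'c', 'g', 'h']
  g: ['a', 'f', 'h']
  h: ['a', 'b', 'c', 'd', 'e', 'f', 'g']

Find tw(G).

A width-3 tree decomposition is:
Bags: B1 = {a, b, d, h}  B2 = {a, b, c, h}  B3 = {b, c, e, h}  B4 = {a, c, f, h}  B5 = {a, f, g, h}
Tree: B1–B2, B2–B3, B2–B4, B4–B5
Every bag has size at most 4, so the width is 4 − 1 = 3 and tw(G) ≤ 3. Conversely, {b, c, e, h} is a clique of size 4, and the vertices of any clique must share a bag in every tree decomposition; so some bag has ≥ 4 vertices and tw(G) ≥ 3. The upper and lower bounds meet at 3, so that is the treewidth.

3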